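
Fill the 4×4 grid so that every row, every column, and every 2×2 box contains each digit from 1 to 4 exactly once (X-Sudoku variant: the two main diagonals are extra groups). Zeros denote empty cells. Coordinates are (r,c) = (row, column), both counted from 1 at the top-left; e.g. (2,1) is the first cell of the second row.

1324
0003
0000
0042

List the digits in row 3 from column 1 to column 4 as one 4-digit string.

(2,2) = 4: row 2 has {3}; col 2 has {3}; box has {1,3}; main diagonal has {1,2} → only 4 remains.
(2,3) = 1: row 2 has {3,4}; col 3 has {2,4}; box has {2,3,4}; anti-diagonal has {4} → only 1 remains.
(3,2) = 2: row 3 has {}; col 2 has {3,4}; box has {}; anti-diagonal has {1,4} → only 2 remains.
(3,3) = 3: row 3 has {2}; col 3 has {1,2,4}; box has {2,4}; main diagonal has {1,2,4} → only 3 remains.
(3,4) = 1: row 3 has {2,3}; col 4 has {2,3,4}; box has {2,3,4} → only 1 remains.
(4,1) = 3: row 4 has {2,4}; col 1 has {1}; box has {2}; anti-diagonal has {1,2,4} → only 3 remains.
(4,2) = 1: row 4 has {2,3,4}; col 2 has {2,3,4}; box has {2,3} → only 1 remains.
(2,1) = 2: row 2 has {1,3,4}; col 1 has {1,3}; box has {1,3,4} → only 2 remains.
(3,1) = 4: row 3 has {1,2,3}; col 1 has {1,2,3}; box has {1,2,3} → only 4 remains.

4231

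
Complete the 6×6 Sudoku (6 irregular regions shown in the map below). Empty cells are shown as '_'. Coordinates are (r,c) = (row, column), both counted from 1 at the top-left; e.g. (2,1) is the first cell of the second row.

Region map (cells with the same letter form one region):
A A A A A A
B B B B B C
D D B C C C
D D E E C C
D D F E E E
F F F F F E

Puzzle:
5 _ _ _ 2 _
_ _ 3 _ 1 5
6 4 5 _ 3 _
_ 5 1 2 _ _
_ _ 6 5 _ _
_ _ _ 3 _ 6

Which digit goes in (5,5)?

(1,3) = 4 (sole candidate).
(3,4) = 1 (sole candidate).
(3,6) = 2 (sole candidate).
(4,1) = 3 (sole candidate).
(4,6) = 4 (sole candidate).
(5,5) = 4: row 5 has {5,6}; col 5 has {1,2,3}; region has {1,2,5,6} → only 4 remains.

4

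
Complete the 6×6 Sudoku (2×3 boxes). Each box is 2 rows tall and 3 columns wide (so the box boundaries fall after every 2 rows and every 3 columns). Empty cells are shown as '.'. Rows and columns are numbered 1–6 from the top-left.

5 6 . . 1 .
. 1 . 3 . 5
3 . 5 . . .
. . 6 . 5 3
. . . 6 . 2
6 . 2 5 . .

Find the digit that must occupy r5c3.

r1c6 = 4 (sole candidate).
r2c3 = 4 (sole candidate).
r6c6 = 1 (sole candidate).
r1c3 = 3 (sole candidate).
r1c4 = 2 (sole candidate).
r2c1 = 2 (sole candidate).
r2c5 = 6 (sole candidate).
r3c6 = 6 (sole candidate).
r5c3 = 1: row 5 has {2,6}; col 3 has {2,3,4,5,6}; box has {2,6} → only 1 remains.

1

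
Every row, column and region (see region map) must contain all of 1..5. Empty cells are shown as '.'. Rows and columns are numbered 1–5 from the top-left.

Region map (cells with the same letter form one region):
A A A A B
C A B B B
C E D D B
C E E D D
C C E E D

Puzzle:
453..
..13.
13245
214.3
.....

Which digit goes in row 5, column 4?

row 1, column 5 = 2: row 1 has {3,4,5}; col 5 has {3,5}; region has {1,3,5} → only 2 remains.
row 2, column 1 = 5: row 2 has {1,3}; col 1 has {1,2,4}; region has {1,2} → only 5 remains.
row 2, column 2 = 2: row 2 has {1,3,5}; col 2 has {1,3,5}; region has {3,4,5} → only 2 remains.
row 2, column 5 = 4: row 2 has {1,2,3,5}; col 5 has {2,3,5}; region has {1,2,3,5} → only 4 remains.
row 4, column 4 = 5: row 4 has {1,2,3,4}; col 4 has {3,4}; region has {2,3,4} → only 5 remains.
row 5, column 1 = 3: row 5 has {}; col 1 has {1,2,4,5}; region has {1,2,5} → only 3 remains.
row 5, column 2 = 4: row 5 has {3}; col 2 has {1,2,3,5}; region has {1,2,3,5} → only 4 remains.
row 5, column 3 = 5: row 5 has {3,4}; col 3 has {1,2,3,4}; region has {1,3,4} → only 5 remains.
row 5, column 4 = 2: row 5 has {3,4,5}; col 4 has {3,4,5}; region has {1,3,4,5} → only 2 remains.

2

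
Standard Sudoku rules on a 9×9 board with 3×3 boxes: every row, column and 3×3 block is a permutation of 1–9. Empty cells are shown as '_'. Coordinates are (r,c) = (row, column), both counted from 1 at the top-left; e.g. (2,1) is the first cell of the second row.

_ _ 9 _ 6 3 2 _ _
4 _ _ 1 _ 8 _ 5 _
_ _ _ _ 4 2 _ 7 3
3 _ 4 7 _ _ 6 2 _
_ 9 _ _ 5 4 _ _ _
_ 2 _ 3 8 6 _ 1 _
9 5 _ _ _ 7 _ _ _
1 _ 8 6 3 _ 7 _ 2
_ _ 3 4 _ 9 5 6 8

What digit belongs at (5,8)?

3

(1,4) = 5 (sole candidate).
(2,7) = 9 (sole candidate).
(2,9) = 6 (sole candidate).
(3,4) = 9 (sole candidate).
(4,6) = 1 (sole candidate).
(5,4) = 2 (sole candidate).
(5,9) = 7 (sole candidate).
(6,7) = 4 (sole candidate).
(7,4) = 8 (sole candidate).
(8,2) = 4 (sole candidate).
(8,6) = 5 (sole candidate).
(8,8) = 9 (sole candidate).
(9,2) = 7 (sole candidate).
(2,2) = 3 (sole candidate).
(2,5) = 7 (sole candidate).
(4,2) = 8 (sole candidate).
(4,5) = 9 (sole candidate).
(4,9) = 5 (sole candidate).
(5,1) = 6 (sole candidate).
(5,3) = 1 (sole candidate).
(6,9) = 9 (sole candidate).
(9,1) = 2 (sole candidate).
(9,5) = 1 (sole candidate).
(1,2) = 1 (sole candidate).
(1,9) = 4 (sole candidate).
(2,3) = 2 (sole candidate).
(3,2) = 6 (sole candidate).
(3,3) = 5 (sole candidate).
(6,3) = 7 (sole candidate).
(7,3) = 6 (sole candidate).
(7,5) = 2 (sole candidate).
(7,9) = 1 (sole candidate).
(1,8) = 8 (sole candidate).
(3,1) = 8 (sole candidate).
(3,7) = 1 (sole candidate).
(5,8) = 3: row 5 has {1,2,4,5,6,7,9}; col 8 has {1,2,5,6,7,8,9}; box has {1,2,4,5,6,7,9} → only 3 remains.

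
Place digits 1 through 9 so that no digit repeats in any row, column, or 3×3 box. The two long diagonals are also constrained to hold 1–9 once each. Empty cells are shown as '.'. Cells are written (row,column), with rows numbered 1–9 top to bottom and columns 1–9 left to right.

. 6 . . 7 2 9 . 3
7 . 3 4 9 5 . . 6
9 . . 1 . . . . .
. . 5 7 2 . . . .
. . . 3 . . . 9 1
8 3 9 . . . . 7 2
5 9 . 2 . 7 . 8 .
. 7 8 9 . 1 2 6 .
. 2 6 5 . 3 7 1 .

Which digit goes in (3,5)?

3

(1,4) = 8: row 1 has {2,3,6,7,9}; col 4 has {1,2,3,4,5,7,9}; box has {1,2,4,5,7,9} → only 8 remains.
(2,8) = 2: row 2 has {3,4,5,6,7,9}; col 8 has {1,6,7,8,9}; box has {3,6,9}; anti-diagonal has {3,7} → only 2 remains.
(3,6) = 6: row 3 has {1,9}; col 6 has {1,2,3,5,7}; box has {1,2,4,5,7,8,9} → only 6 remains.
(5,2) = 4: row 5 has {1,3,9}; col 2 has {2,3,6,7,9}; box has {3,5,8,9} → only 4 remains.
(5,6) = 8: row 5 has {1,3,4,9}; col 6 has {1,2,3,5,6,7}; box has {2,3,7} → only 8 remains.
(6,4) = 6: row 6 has {2,3,7,8,9}; col 4 has {1,2,3,4,5,7,8,9}; box has {2,3,7,8}; anti-diagonal has {2,3,7} → only 6 remains.
(6,6) = 4: row 6 has {2,3,6,7,8,9}; col 6 has {1,2,3,5,6,7,8}; box has {2,3,6,7,8}; main diagonal has {6,7} → only 4 remains.
(6,7) = 5: row 6 has {2,3,4,6,7,8,9}; col 7 has {2,7,9}; box has {1,2,7,9} → only 5 remains.
(7,7) = 3: row 7 has {2,5,7,8,9}; col 7 has {2,5,7,9}; box has {1,2,6,7,8}; main diagonal has {4,6,7} → only 3 remains.
(7,9) = 4: row 7 has {2,3,5,7,8,9}; col 9 has {1,2,3,6}; box has {1,2,3,6,7,8} → only 4 remains.
(8,5) = 4: row 8 has {1,2,6,7,8,9}; col 5 has {2,7,9}; box has {1,2,3,5,7,9} → only 4 remains.
(8,9) = 5: row 8 has {1,2,4,6,7,8,9}; col 9 has {1,2,3,4,6}; box has {1,2,3,4,6,7,8} → only 5 remains.
(9,1) = 4: row 9 has {1,2,3,5,6,7}; col 1 has {5,7,8,9}; box has {2,5,6,7,8,9}; anti-diagonal has {2,3,6,7} → only 4 remains.
(9,5) = 8: row 9 has {1,2,3,4,5,6,7}; col 5 has {2,4,7,9}; box has {1,2,3,4,5,7,9} → only 8 remains.
(9,9) = 9: row 9 has {1,2,3,4,5,6,7,8}; col 9 has {1,2,3,4,5,6}; box has {1,2,3,4,5,6,7,8}; main diagonal has {3,4,6,7} → only 9 remains.
(1,1) = 1: row 1 has {2,3,6,7,8,9}; col 1 has {4,5,7,8,9}; box has {3,6,7,9}; main diagonal has {3,4,6,7,9} → only 1 remains.
(1,3) = 4: row 1 has {1,2,3,6,7,8,9}; col 3 has {3,5,6,8,9}; box has {1,3,6,7,9} → only 4 remains.
(1,8) = 5: row 1 has {1,2,3,4,6,7,8,9}; col 8 has {1,2,6,7,8,9}; box has {2,3,6,9} → only 5 remains.
(2,2) = 8: row 2 has {2,3,4,5,6,7,9}; col 2 has {2,3,4,6,7,9}; box has {1,3,4,6,7,9}; main diagonal has {1,3,4,6,7,9} → only 8 remains.
(2,7) = 1: row 2 has {2,3,4,5,6,7,8,9}; col 7 has {2,3,5,7,9}; box has {2,3,5,6,9} → only 1 remains.
(3,2) = 5: row 3 has {1,6,9}; col 2 has {2,3,4,6,7,8,9}; box has {1,3,4,6,7,8,9} → only 5 remains.
(3,3) = 2: row 3 has {1,5,6,9}; col 3 has {3,4,5,6,8,9}; box has {1,3,4,5,6,7,8,9}; main diagonal has {1,3,4,6,7,8,9} → only 2 remains.
(3,5) = 3: row 3 has {1,2,5,6,9}; col 5 has {2,4,7,8,9}; box has {1,2,4,5,6,7,8,9} → only 3 remains.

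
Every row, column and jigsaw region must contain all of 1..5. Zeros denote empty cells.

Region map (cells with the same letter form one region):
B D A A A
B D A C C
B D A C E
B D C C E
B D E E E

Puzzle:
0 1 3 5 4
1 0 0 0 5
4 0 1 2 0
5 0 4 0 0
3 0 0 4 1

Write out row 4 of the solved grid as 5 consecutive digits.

53412

r1c1 = 2: row 1 has {1,3,4,5}; col 1 has {1,3,4,5}; region has {1,3,4,5} → only 2 remains.
r2c3 = 2: row 2 has {1,5}; col 3 has {1,3,4}; region has {1,3,4,5} → only 2 remains.
r2c4 = 3: row 2 has {1,2,5}; col 4 has {2,4,5}; region has {2,4,5} → only 3 remains.
r3c5 = 3: row 3 has {1,2,4}; col 5 has {1,4,5}; region has {1,4} → only 3 remains.
r4c4 = 1: row 4 has {4,5}; col 4 has {2,3,4,5}; region has {2,3,4,5} → only 1 remains.
r4c5 = 2: row 4 has {1,4,5}; col 5 has {1,3,4,5}; region has {1,3,4} → only 2 remains.
r5c3 = 5: row 5 has {1,3,4}; col 3 has {1,2,3,4}; region has {1,2,3,4} → only 5 remains.
r2c2 = 4: row 2 has {1,2,3,5}; col 2 has {1}; region has {1} → only 4 remains.
r3c2 = 5: row 3 has {1,2,3,4}; col 2 has {1,4}; region has {1,4} → only 5 remains.
r4c2 = 3: row 4 has {1,2,4,5}; col 2 has {1,4,5}; region has {1,4,5} → only 3 remains.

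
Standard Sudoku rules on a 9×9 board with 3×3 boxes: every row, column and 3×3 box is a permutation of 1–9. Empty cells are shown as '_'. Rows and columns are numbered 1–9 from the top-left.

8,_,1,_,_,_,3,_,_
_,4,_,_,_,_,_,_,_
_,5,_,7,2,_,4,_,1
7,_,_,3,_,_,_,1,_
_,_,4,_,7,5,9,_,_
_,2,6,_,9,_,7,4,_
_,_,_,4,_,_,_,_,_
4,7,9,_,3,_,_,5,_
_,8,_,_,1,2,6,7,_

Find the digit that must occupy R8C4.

6

R3C3 = 3 (sole candidate).
R4C2 = 9 (sole candidate).
R9C3 = 5 (sole candidate).
R9C4 = 9 (sole candidate).
R1C2 = 6 (sole candidate).
R1C4 = 5 (sole candidate).
R1C5 = 4 (sole candidate).
R1C6 = 9 (sole candidate).
R1C8 = 2 (sole candidate).
R1C9 = 7 (sole candidate).
R3C1 = 9 (sole candidate).
R4C3 = 8 (sole candidate).
R4C5 = 6 (sole candidate).
R4C6 = 4 (sole candidate).
R7C3 = 2 (sole candidate).
R9C1 = 3 (sole candidate).
R9C9 = 4 (sole candidate).
R2C1 = 2 (sole candidate).
R2C3 = 7 (sole candidate).
R2C5 = 8 (sole candidate).
R2C7 = 5 (sole candidate).
R3C6 = 6 (sole candidate).
R3C8 = 8 (sole candidate).
R4C7 = 2 (sole candidate).
R4C9 = 5 (sole candidate).
R5C1 = 1 (sole candidate).
R5C2 = 3 (sole candidate).
R5C8 = 6 (sole candidate).
R5C9 = 8 (sole candidate).
R6C1 = 5 (sole candidate).
R6C9 = 3 (sole candidate).
R7C1 = 6 (sole candidate).
R7C2 = 1 (sole candidate).
R7C5 = 5 (sole candidate).
R7C7 = 8 (sole candidate).
R7C9 = 9 (sole candidate).
R8C6 = 8 (sole candidate).
R8C7 = 1 (sole candidate).
R8C9 = 2 (sole candidate).
R2C4 = 1 (sole candidate).
R2C6 = 3 (sole candidate).
R2C8 = 9 (sole candidate).
R2C9 = 6 (sole candidate).
R5C4 = 2 (sole candidate).
R6C4 = 8 (sole candidate).
R6C6 = 1 (sole candidate).
R7C6 = 7 (sole candidate).
R7C8 = 3 (sole candidate).
R8C4 = 6: row 8 has {1,2,3,4,5,7,8,9}; col 4 has {1,2,3,4,5,7,8,9}; box has {1,2,3,4,5,7,8,9} → only 6 remains.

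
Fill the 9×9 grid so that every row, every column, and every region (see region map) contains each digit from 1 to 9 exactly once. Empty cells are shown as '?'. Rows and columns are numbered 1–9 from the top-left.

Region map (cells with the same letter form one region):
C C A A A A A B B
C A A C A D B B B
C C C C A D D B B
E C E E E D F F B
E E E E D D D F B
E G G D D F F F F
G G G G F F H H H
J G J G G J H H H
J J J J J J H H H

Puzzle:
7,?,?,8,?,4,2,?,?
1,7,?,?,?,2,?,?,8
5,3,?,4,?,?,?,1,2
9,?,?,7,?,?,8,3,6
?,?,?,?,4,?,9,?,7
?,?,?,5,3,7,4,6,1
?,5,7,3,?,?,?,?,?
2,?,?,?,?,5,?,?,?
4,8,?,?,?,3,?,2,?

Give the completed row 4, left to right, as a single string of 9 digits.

R4C2 = 2: row 4 has {3,6,7,8,9}; col 2 has {3,5,7,8}; region has {1,3,4,5,7} → only 2 remains.
R4C6 = 1: row 4 has {2,3,6,7,8,9}; col 6 has {2,3,4,5,7}; region has {2,3,4,5,9} → only 1 remains.
R5C8 = 5: row 5 has {4,7,9}; col 8 has {1,2,3,6}; region has {1,3,4,6,7,8} → only 5 remains.
R6C1 = 8: row 6 has {1,3,4,5,6,7}; col 1 has {1,2,4,5,7,9}; region has {7,9} → only 8 remains.
R6C2 = 9: row 6 has {1,3,4,5,6,7,8}; col 2 has {2,3,5,7,8}; region has {3,5,7} → only 9 remains.
R6C3 = 2: row 6 has {1,3,4,5,6,7,8,9}; col 3 has {7}; region has {3,5,7,9} → only 2 remains.
R7C1 = 6: row 7 has {3,5,7}; col 1 has {1,2,4,5,7,8,9}; region has {2,3,5,7,9} → only 6 remains.
R7C6 = 9: row 7 has {3,5,6,7}; col 6 has {1,2,3,4,5,7}; region has {1,3,4,5,6,7,8} → only 9 remains.
R7C7 = 1: row 7 has {3,5,6,7,9}; col 7 has {2,4,8,9}; region has {2} → only 1 remains.
R7C9 = 4: row 7 has {1,3,5,6,7,9}; col 9 has {1,2,6,7,8}; region has {1,2} → only 4 remains.
R8C4 = 1: row 8 has {2,5}; col 4 has {3,4,5,7,8}; region has {2,3,5,6,7,9} → only 1 remains.
R8C5 = 8: row 8 has {1,2,5}; col 5 has {3,4}; region has {1,2,3,5,6,7,9} → only 8 remains.
R1C2 = 6: row 1 has {2,4,7,8}; col 2 has {2,3,5,7,8,9}; region has {1,2,3,4,5,7} → only 6 remains.
R1C8 = 9: row 1 has {2,4,6,7,8}; col 8 has {1,2,3,5,6}; region has {1,2,6,7,8} → only 9 remains.
R2C4 = 9: row 2 has {1,2,7,8}; col 4 has {1,3,4,5,7,8}; region has {1,2,3,4,5,6,7} → only 9 remains.
R2C8 = 4: row 2 has {1,2,7,8,9}; col 8 has {1,2,3,5,6,9}; region has {1,2,6,7,8,9} → only 4 remains.
R3C3 = 8: row 3 has {1,2,3,4,5}; col 3 has {2,7}; region has {1,2,3,4,5,6,7,9} → only 8 remains.
R3C6 = 6: row 3 has {1,2,3,4,5,8}; col 6 has {1,2,3,4,5,7,9}; region has {1,2,3,4,5,9} → only 6 remains.
R3C7 = 7: row 3 has {1,2,3,4,5,6,8}; col 7 has {1,2,4,8,9}; region has {1,2,3,4,5,6,9} → only 7 remains.
R4C5 = 5: row 4 has {1,2,3,6,7,8,9}; col 5 has {3,4,8}; region has {7,8,9} → only 5 remains.
R5C1 = 3: row 5 has {4,5,7,9}; col 1 has {1,2,4,5,6,7,8,9}; region has {5,7,8,9} → only 3 remains.
R5C2 = 1: row 5 has {3,4,5,7,9}; col 2 has {2,3,5,6,7,8,9}; region has {3,5,7,8,9} → only 1 remains.
R5C3 = 6: row 5 has {1,3,4,5,7,9}; col 3 has {2,7,8}; region has {1,3,5,7,8,9} → only 6 remains.
R5C4 = 2: row 5 has {1,3,4,5,6,7,9}; col 4 has {1,3,4,5,7,8,9}; region has {1,3,5,6,7,8,9} → only 2 remains.
R5C6 = 8: row 5 has {1,2,3,4,5,6,7,9}; col 6 has {1,2,3,4,5,6,7,9}; region has {1,2,3,4,5,6,7,9} → only 8 remains.
R7C5 = 2: row 7 has {1,3,4,5,6,7,9}; col 5 has {3,4,5,8}; region has {1,3,4,5,6,7,8,9} → only 2 remains.
R7C8 = 8: row 7 has {1,2,3,4,5,6,7,9}; col 8 has {1,2,3,4,5,6,9}; region has {1,2,4} → only 8 remains.
R8C2 = 4: row 8 has {1,2,5,8}; col 2 has {1,2,3,5,6,7,8,9}; region has {1,2,3,5,6,7,8,9} → only 4 remains.
R8C3 = 9: row 8 has {1,2,4,5,8}; col 3 has {2,6,7,8}; region has {2,3,4,5,8} → only 9 remains.
R8C8 = 7: row 8 has {1,2,4,5,8,9}; col 8 has {1,2,3,4,5,6,8,9}; region has {1,2,4,8} → only 7 remains.
R8C9 = 3: row 8 has {1,2,4,5,7,8,9}; col 9 has {1,2,4,6,7,8}; region has {1,2,4,7,8} → only 3 remains.
R9C3 = 1: row 9 has {2,3,4,8}; col 3 has {2,6,7,8,9}; region has {2,3,4,5,8,9} → only 1 remains.
R9C4 = 6: row 9 has {1,2,3,4,8}; col 4 has {1,2,3,4,5,7,8,9}; region has {1,2,3,4,5,8,9} → only 6 remains.
R9C5 = 7: row 9 has {1,2,3,4,6,8}; col 5 has {2,3,4,5,8}; region has {1,2,3,4,5,6,8,9} → only 7 remains.
R9C7 = 5: row 9 has {1,2,3,4,6,7,8}; col 7 has {1,2,4,7,8,9}; region has {1,2,3,4,7,8} → only 5 remains.
R9C9 = 9: row 9 has {1,2,3,4,5,6,7,8}; col 9 has {1,2,3,4,6,7,8}; region has {1,2,3,4,5,7,8} → only 9 remains.
R1C5 = 1: row 1 has {2,4,6,7,8,9}; col 5 has {2,3,4,5,7,8}; region has {2,4,7,8} → only 1 remains.
R1C9 = 5: row 1 has {1,2,4,6,7,8,9}; col 9 has {1,2,3,4,6,7,8,9}; region has {1,2,4,6,7,8,9} → only 5 remains.
R2C5 = 6: row 2 has {1,2,4,7,8,9}; col 5 has {1,2,3,4,5,7,8}; region has {1,2,4,7,8} → only 6 remains.
R2C7 = 3: row 2 has {1,2,4,6,7,8,9}; col 7 has {1,2,4,5,7,8,9}; region has {1,2,4,5,6,7,8,9} → only 3 remains.
R3C5 = 9: row 3 has {1,2,3,4,5,6,7,8}; col 5 has {1,2,3,4,5,6,7,8}; region has {1,2,4,6,7,8} → only 9 remains.
R4C3 = 4: row 4 has {1,2,3,5,6,7,8,9}; col 3 has {1,2,6,7,8,9}; region has {1,2,3,5,6,7,8,9} → only 4 remains.

924751836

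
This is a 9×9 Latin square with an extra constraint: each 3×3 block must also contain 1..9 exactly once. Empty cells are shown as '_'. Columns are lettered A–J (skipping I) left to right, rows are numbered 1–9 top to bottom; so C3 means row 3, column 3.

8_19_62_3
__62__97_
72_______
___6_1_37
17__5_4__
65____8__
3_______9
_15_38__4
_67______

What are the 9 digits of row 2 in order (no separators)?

B1 = 4 (sole candidate).
E1 = 7 (sole candidate).
H1 = 5 (sole candidate).
A2 = 5: row 2 has {2,6,7,9}; col 1 has {1,3,6,7,8}; box has {1,2,4,6,7,8} → only 5 remains.
B2 = 3: row 2 has {2,5,6,7,9}; col 2 has {1,2,4,5,6,7}; box has {1,2,4,5,6,7,8} → only 3 remains.
F2 = 4: row 2 has {2,3,5,6,7,9}; col 6 has {1,6,8}; box has {2,6,7,9} → only 4 remains.
C3 = 9 (sole candidate).
G4 = 5 (sole candidate).
B7 = 8 (sole candidate).
D8 = 7 (sole candidate).
G8 = 6 (sole candidate).
H8 = 2 (sole candidate).
G3 = 1 (sole candidate).
B4 = 9 (sole candidate).
G7 = 7 (sole candidate).
H7 = 1 (sole candidate).
A8 = 9 (sole candidate).
G9 = 3 (sole candidate).
H9 = 8 (sole candidate).
J9 = 5 (sole candidate).
J2 = 8: row 2 has {2,3,4,5,6,7,9}; col 9 has {3,4,5,7,9}; box has {1,2,3,5,7,9} → only 8 remains.
E3 = 8 (sole candidate).
J3 = 6 (sole candidate).
J5 = 2 (sole candidate).
H6 = 9 (sole candidate).
J6 = 1 (sole candidate).
E2 = 1: row 2 has {2,3,4,5,6,7,8,9}; col 5 has {3,5,7,8}; box has {2,4,6,7,8,9} → only 1 remains.

536214978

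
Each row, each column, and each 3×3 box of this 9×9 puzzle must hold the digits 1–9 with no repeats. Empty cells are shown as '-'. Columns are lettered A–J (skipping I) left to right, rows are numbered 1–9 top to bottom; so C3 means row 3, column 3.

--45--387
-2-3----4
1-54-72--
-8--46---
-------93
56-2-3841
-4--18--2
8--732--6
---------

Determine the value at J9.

8

B1 = 9 (sole candidate).
F1 = 1 (sole candidate).
F2 = 9 (sole candidate).
B3 = 3 (sole candidate).
H3 = 6 (sole candidate).
J3 = 9 (sole candidate).
J4 = 5 (sole candidate).
F5 = 5 (sole candidate).
F9 = 4 (sole candidate).
J9 = 8: row 9 has {4}; col 9 has {1,2,3,4,5,6,7,9}; box has {2,6} → only 8 remains.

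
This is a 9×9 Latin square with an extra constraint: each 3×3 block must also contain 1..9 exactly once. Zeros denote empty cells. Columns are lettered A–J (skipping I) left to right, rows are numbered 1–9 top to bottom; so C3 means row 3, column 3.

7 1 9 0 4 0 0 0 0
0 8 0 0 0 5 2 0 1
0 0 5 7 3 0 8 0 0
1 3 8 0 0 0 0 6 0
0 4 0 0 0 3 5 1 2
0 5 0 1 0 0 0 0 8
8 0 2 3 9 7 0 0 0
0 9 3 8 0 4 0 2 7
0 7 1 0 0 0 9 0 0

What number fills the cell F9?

E2 = 6: row 2 has {1,2,5,8}; col 5 has {3,4,9}; box has {3,4,5,7} → only 6 remains.
B7 = 6: row 7 has {2,3,7,8,9}; col 2 has {1,3,4,5,7,8,9}; box has {1,2,3,7,8,9} → only 6 remains.
A8 = 5: row 8 has {2,3,4,7,8,9}; col 1 has {1,7,8}; box has {1,2,3,6,7,8,9} → only 5 remains.
E8 = 1: row 8 has {2,3,4,5,7,8,9}; col 5 has {3,4,6,9}; box has {3,4,7,8,9} → only 1 remains.
G8 = 6: row 8 has {1,2,3,4,5,7,8,9}; col 7 has {2,5,8,9}; box has {2,7,9} → only 6 remains.
A9 = 4: row 9 has {1,7,9}; col 1 has {1,5,7,8}; box has {1,2,3,5,6,7,8,9} → only 4 remains.
D1 = 2: row 1 has {1,4,7,9}; col 4 has {1,3,7,8}; box has {3,4,5,6,7} → only 2 remains.
F1 = 8: row 1 has {1,2,4,7,9}; col 6 has {3,4,5,7}; box has {2,3,4,5,6,7} → only 8 remains.
G1 = 3: row 1 has {1,2,4,7,8,9}; col 7 has {2,5,6,8,9}; box has {1,2,8} → only 3 remains.
H1 = 5: row 1 has {1,2,3,4,7,8,9}; col 8 has {1,2,6}; box has {1,2,3,8} → only 5 remains.
J1 = 6: row 1 has {1,2,3,4,5,7,8,9}; col 9 has {1,2,7,8}; box has {1,2,3,5,8} → only 6 remains.
A2 = 3: row 2 has {1,2,5,6,8}; col 1 has {1,4,5,7,8}; box has {1,5,7,8,9} → only 3 remains.
C2 = 4: row 2 has {1,2,3,5,6,8}; col 3 has {1,2,3,5,8,9}; box has {1,3,5,7,8,9} → only 4 remains.
D2 = 9: row 2 has {1,2,3,4,5,6,8}; col 4 has {1,2,3,7,8}; box has {2,3,4,5,6,7,8} → only 9 remains.
H2 = 7: row 2 has {1,2,3,4,5,6,8,9}; col 8 has {1,2,5,6}; box has {1,2,3,5,6,8} → only 7 remains.
B3 = 2: row 3 has {3,5,7,8}; col 2 has {1,3,4,5,6,7,8,9}; box has {1,3,4,5,7,8,9} → only 2 remains.
F3 = 1: row 3 has {2,3,5,7,8}; col 6 has {3,4,5,7,8}; box has {2,3,4,5,6,7,8,9} → only 1 remains.
D5 = 6: row 5 has {1,2,3,4,5}; col 4 has {1,2,3,7,8,9}; box has {1,3} → only 6 remains.
H7 = 4: row 7 has {2,3,6,7,8,9}; col 8 has {1,2,5,6,7}; box has {2,6,7,9} → only 4 remains.
J7 = 5: row 7 has {2,3,4,6,7,8,9}; col 9 has {1,2,6,7,8}; box has {2,4,6,7,9} → only 5 remains.
D9 = 5: row 9 has {1,4,7,9}; col 4 has {1,2,3,6,7,8,9}; box has {1,3,4,7,8,9} → only 5 remains.
E9 = 2: row 9 has {1,4,5,7,9}; col 5 has {1,3,4,6,9}; box has {1,3,4,5,7,8,9} → only 2 remains.
F9 = 6: row 9 has {1,2,4,5,7,9}; col 6 has {1,3,4,5,7,8}; box has {1,2,3,4,5,7,8,9} → only 6 remains.

6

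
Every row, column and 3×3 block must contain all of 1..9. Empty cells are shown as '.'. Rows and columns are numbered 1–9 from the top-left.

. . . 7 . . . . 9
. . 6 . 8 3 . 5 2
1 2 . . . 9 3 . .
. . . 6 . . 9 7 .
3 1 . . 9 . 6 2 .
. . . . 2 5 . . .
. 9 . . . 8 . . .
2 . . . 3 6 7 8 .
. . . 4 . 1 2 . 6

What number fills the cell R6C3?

R2C4 = 1 (sole candidate).
R2C7 = 4 (sole candidate).
R3C4 = 5 (sole candidate).
R3C8 = 6 (sole candidate).
R4C6 = 4 (sole candidate).
R5C4 = 8 (sole candidate).
R5C6 = 7 (sole candidate).
R6C4 = 3 (sole candidate).
R7C4 = 2 (sole candidate).
R8C4 = 9 (sole candidate).
R1C6 = 2 (sole candidate).
R1C8 = 1 (sole candidate).
R2C2 = 7 (sole candidate).
R3C5 = 4 (sole candidate).
R4C5 = 1 (sole candidate).
R6C8 = 4 (sole candidate).
R7C8 = 3 (sole candidate).
R9C8 = 9 (sole candidate).
R1C5 = 6 (sole candidate).
R1C7 = 8 (sole candidate).
R2C1 = 9 (sole candidate).
R3C3 = 8 (sole candidate).
R3C9 = 7 (sole candidate).
R5C9 = 5 (sole candidate).
R6C7 = 1 (sole candidate).
R6C9 = 8 (sole candidate).
R7C7 = 5 (sole candidate).
R4C9 = 3 (sole candidate).
R5C3 = 4 (sole candidate).
R6C2 = 6 (sole candidate).
R7C5 = 7 (sole candidate).
R9C5 = 5 (sole candidate).
R6C1 = 7 (sole candidate).
R6C3 = 9: row 6 has {1,2,3,4,5,6,7,8}; col 3 has {4,6,8}; box has {1,3,4,6,7} → only 9 remains.

9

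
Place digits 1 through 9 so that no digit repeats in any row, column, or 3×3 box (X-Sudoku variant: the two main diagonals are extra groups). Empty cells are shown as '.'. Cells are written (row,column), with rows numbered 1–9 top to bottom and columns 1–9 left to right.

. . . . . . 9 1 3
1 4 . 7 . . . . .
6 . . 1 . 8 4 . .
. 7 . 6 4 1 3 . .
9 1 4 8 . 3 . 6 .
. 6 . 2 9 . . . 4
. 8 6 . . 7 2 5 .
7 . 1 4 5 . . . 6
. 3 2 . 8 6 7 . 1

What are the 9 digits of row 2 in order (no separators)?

143729685

(1,4) = 5 (sole candidate).
(2,8) = 8: row 2 has {1,4,7}; col 8 has {1,5,6}; box has {1,3,4,9}; anti-diagonal has {1,2,3,4,6} → only 8 remains.
(5,5) = 7 (sole candidate).
(5,7) = 5 (sole candidate).
(5,9) = 2 (sole candidate).
(6,6) = 5 (sole candidate).
(6,8) = 7 (sole candidate).
(7,1) = 4 (sole candidate).
(7,9) = 9 (sole candidate).
(8,2) = 9 (sole candidate).
(8,6) = 2 (sole candidate).
(8,7) = 8 (sole candidate).
(8,8) = 3 (sole candidate).
(9,1) = 5 (sole candidate).
(9,4) = 9 (sole candidate).
(9,8) = 4 (sole candidate).
(1,1) = 8 (sole candidate).
(1,2) = 2 (sole candidate).
(1,3) = 7 (sole candidate).
(1,5) = 6 (sole candidate).
(1,6) = 4 (sole candidate).
(2,6) = 9: row 2 has {1,4,7,8}; col 6 has {1,2,3,4,5,6,7,8}; box has {1,4,5,6,7,8} → only 9 remains.
(2,7) = 6: row 2 has {1,4,7,8,9}; col 7 has {2,3,4,5,7,8,9}; box has {1,3,4,8,9} → only 6 remains.
(2,9) = 5: row 2 has {1,4,6,7,8,9}; col 9 has {1,2,3,4,6,9}; box has {1,3,4,6,8,9} → only 5 remains.
(3,2) = 5 (sole candidate).
(3,3) = 9 (sole candidate).
(3,8) = 2 (sole candidate).
(3,9) = 7 (sole candidate).
(4,1) = 2 (sole candidate).
(4,8) = 9 (sole candidate).
(4,9) = 8 (sole candidate).
(6,1) = 3 (sole candidate).
(6,3) = 8 (sole candidate).
(6,7) = 1 (sole candidate).
(7,4) = 3 (sole candidate).
(7,5) = 1 (sole candidate).
(2,3) = 3: row 2 has {1,4,5,6,7,8,9}; col 3 has {1,2,4,6,7,8,9}; box has {1,2,4,5,6,7,8,9} → only 3 remains.
(2,5) = 2: row 2 has {1,3,4,5,6,7,8,9}; col 5 has {1,4,5,6,7,8,9}; box has {1,4,5,6,7,8,9} → only 2 remains.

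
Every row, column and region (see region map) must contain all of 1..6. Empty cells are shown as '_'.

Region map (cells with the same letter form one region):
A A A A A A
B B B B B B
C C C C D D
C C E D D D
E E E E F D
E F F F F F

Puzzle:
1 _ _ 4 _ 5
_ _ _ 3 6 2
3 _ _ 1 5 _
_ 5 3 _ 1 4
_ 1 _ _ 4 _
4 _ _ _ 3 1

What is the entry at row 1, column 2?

row 1, column 5 = 2: row 1 has {1,4,5}; col 5 has {1,3,4,5,6}; region has {1,4,5} → only 2 remains.
row 2, column 1 = 5: row 2 has {2,3,6}; col 1 has {1,3,4}; region has {2,3,6} → only 5 remains.
row 2, column 2 = 4: row 2 has {2,3,5,6}; col 2 has {1,5}; region has {2,3,5,6} → only 4 remains.
row 2, column 3 = 1: row 2 has {2,3,4,5,6}; col 3 has {3}; region has {2,3,4,5,6} → only 1 remains.
row 3, column 6 = 6: row 3 has {1,3,5}; col 6 has {1,2,4,5}; region has {1,4,5} → only 6 remains.
row 4, column 4 = 2: row 4 has {1,3,4,5}; col 4 has {1,3,4}; region has {1,4,5,6} → only 2 remains.
row 5, column 6 = 3: row 5 has {1,4}; col 6 has {1,2,4,5,6}; region has {1,2,4,5,6} → only 3 remains.
row 1, column 3 = 6: row 1 has {1,2,4,5}; col 3 has {1,3}; region has {1,2,4,5} → only 6 remains.
row 3, column 2 = 2: row 3 has {1,3,5,6}; col 2 has {1,4,5}; region has {1,3,5} → only 2 remains.
row 3, column 3 = 4: row 3 has {1,2,3,5,6}; col 3 has {1,3,6}; region has {1,2,3,5} → only 4 remains.
row 4, column 1 = 6: row 4 has {1,2,3,4,5}; col 1 has {1,3,4,5}; region has {1,2,3,4,5} → only 6 remains.
row 5, column 1 = 2: row 5 has {1,3,4}; col 1 has {1,3,4,5,6}; region has {1,3,4} → only 2 remains.
row 5, column 3 = 5: row 5 has {1,2,3,4}; col 3 has {1,3,4,6}; region has {1,2,3,4} → only 5 remains.
row 5, column 4 = 6: row 5 has {1,2,3,4,5}; col 4 has {1,2,3,4}; region has {1,2,3,4,5} → only 6 remains.
row 6, column 2 = 6: row 6 has {1,3,4}; col 2 has {1,2,4,5}; region has {1,3,4} → only 6 remains.
row 6, column 3 = 2: row 6 has {1,3,4,6}; col 3 has {1,3,4,5,6}; region has {1,3,4,6} → only 2 remains.
row 6, column 4 = 5: row 6 has {1,2,3,4,6}; col 4 has {1,2,3,4,6}; region has {1,2,3,4,6} → only 5 remains.
row 1, column 2 = 3: row 1 has {1,2,4,5,6}; col 2 has {1,2,4,5,6}; region has {1,2,4,5,6} → only 3 remains.

3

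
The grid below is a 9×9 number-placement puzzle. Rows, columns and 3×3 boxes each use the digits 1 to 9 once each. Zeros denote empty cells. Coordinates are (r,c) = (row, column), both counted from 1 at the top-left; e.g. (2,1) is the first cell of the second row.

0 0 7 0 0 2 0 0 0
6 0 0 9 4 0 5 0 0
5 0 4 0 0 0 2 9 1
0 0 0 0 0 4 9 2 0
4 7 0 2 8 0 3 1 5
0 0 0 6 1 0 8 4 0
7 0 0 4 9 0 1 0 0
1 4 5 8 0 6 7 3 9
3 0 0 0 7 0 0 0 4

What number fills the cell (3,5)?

6

(4,1) = 8 (sole candidate).
(5,6) = 9 (sole candidate).
(6,9) = 7 (sole candidate).
(8,5) = 2 (sole candidate).
(9,7) = 6 (sole candidate).
(1,1) = 9 (sole candidate).
(1,7) = 4 (sole candidate).
(4,9) = 6 (sole candidate).
(5,3) = 6 (sole candidate).
(6,1) = 2 (sole candidate).
(3,5) = 6: in row 3, 6 can only go here (every other open cell in that row sees a 6).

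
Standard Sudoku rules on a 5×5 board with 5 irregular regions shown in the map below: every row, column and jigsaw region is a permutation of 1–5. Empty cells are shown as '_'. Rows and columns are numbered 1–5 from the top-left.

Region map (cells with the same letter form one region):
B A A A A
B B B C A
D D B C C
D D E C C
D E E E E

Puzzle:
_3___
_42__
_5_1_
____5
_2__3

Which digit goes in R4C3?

4

R2C4 = 3: row 2 has {2,4}; col 4 has {1}; region has {1,5} → only 3 remains.
R2C5 = 1: row 2 has {2,3,4}; col 5 has {3,5}; region has {3} → only 1 remains.
R3C3 = 3: row 3 has {1,5}; col 3 has {2}; region has {2,4} → only 3 remains.
R4C2 = 1: row 4 has {5}; col 2 has {2,3,4,5}; region has {5} → only 1 remains.
R4C3 = 4: row 4 has {1,5}; col 3 has {2,3}; region has {2,3} → only 4 remains.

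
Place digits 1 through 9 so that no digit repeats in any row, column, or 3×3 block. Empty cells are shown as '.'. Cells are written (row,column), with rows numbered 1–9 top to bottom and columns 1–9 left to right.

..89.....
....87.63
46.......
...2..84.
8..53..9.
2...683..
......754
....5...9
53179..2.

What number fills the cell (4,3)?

(9,7) = 6 (sole candidate).
(9,9) = 8 (sole candidate).
(8,7) = 1 (sole candidate).
(8,8) = 3 (sole candidate).
(9,6) = 4 (sole candidate).
(5,6) = 1 (sole candidate).
(5,7) = 2 (sole candidate).
(6,4) = 4 (sole candidate).
(2,4) = 1 (sole candidate).
(3,4) = 3 (sole candidate).
(3,5) = 2 (sole candidate).
(3,6) = 5 (sole candidate).
(3,7) = 9 (sole candidate).
(4,5) = 7 (sole candidate).
(4,6) = 9 (sole candidate).
(7,5) = 1 (sole candidate).
(1,5) = 4 (sole candidate).
(1,6) = 6 (sole candidate).
(1,7) = 5 (sole candidate).
(2,1) = 9 (sole candidate).
(2,7) = 4 (sole candidate).
(3,3) = 7 (sole candidate).
(3,9) = 1 (sole candidate).
(7,1) = 6 (sole candidate).
(7,4) = 8 (sole candidate).
(8,1) = 7 (sole candidate).
(8,4) = 6 (sole candidate).
(8,6) = 2 (sole candidate).
(1,8) = 7 (sole candidate).
(1,9) = 2 (sole candidate).
(3,8) = 8 (sole candidate).
(6,8) = 1 (sole candidate).
(7,6) = 3 (sole candidate).
(8,3) = 4 (sole candidate).
(1,2) = 1 (sole candidate).
(4,2) = 5 (sole candidate).
(4,9) = 6 (sole candidate).
(5,3) = 6 (sole candidate).
(5,9) = 7 (sole candidate).
(6,3) = 9 (sole candidate).
(6,9) = 5 (sole candidate).
(7,3) = 2 (sole candidate).
(8,2) = 8 (sole candidate).
(1,1) = 3 (sole candidate).
(2,2) = 2 (sole candidate).
(2,3) = 5 (sole candidate).
(4,1) = 1 (sole candidate).
(4,3) = 3: row 4 has {1,2,4,5,6,7,8,9}; col 3 has {1,2,4,5,6,7,8,9}; box has {1,2,5,6,8,9} → only 3 remains.

3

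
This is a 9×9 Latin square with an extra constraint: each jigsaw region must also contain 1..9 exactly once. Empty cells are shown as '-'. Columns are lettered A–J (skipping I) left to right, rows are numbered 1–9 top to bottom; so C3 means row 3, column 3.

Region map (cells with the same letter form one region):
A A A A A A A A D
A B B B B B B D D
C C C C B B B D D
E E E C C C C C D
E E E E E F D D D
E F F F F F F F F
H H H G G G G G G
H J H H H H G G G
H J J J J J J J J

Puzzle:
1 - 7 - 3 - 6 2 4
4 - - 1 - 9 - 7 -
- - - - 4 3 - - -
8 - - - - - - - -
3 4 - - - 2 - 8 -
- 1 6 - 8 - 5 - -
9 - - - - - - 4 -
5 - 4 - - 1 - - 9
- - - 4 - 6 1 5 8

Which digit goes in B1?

G5 = 9: row 5 has {2,3,4,8}; col 7 has {1,5,6}; region has {4,7,8} → only 9 remains.
J2 = 3: in row 2, 3 can only go here (every other open cell in that row sees a 3).
J6 = 7: row 6 has {1,5,6,8}; col 9 has {3,4,8,9}; region has {1,2,5,6,8} → only 7 remains.
A6 = 2: row 6 has {1,5,6,7,8}; col 1 has {1,3,4,5,8,9}; region has {3,4,8} → only 2 remains.
F6 = 4: row 6 has {1,2,5,6,7,8}; col 6 has {1,2,3,6,9}; region has {1,2,5,6,7,8} → only 4 remains.
A9 = 7: row 9 has {1,4,5,6,8}; col 1 has {1,2,3,4,5,8,9}; region has {1,4,5,9} → only 7 remains.
A3 = 6: row 3 has {3,4}; col 1 has {1,2,3,4,5,7,8,9}; region has {} → only 6 remains.
H3 = 1: row 3 has {3,4,6}; col 8 has {2,4,5,7,8}; region has {3,4,7,8,9} → only 1 remains.
G4 = 4: in row 4, 4 can only go here (every other open cell in that row sees a 4).
H8 = 6: in column 8, 6 can only go here (every other open cell in that column sees a 6).
E8 = 2: row 8 has {1,4,5,6,9}; col 5 has {3,4,8}; region has {1,4,5,7,9} → only 2 remains.
E9 = 9: row 9 has {1,4,5,6,7,8}; col 5 has {2,3,4,8}; region has {1,4,5,6,8} → only 9 remains.
B7 = 6: in row 7, 6 can only go here (every other open cell in that row sees a 6).
E2 = 6: in row 2, 6 can only go here (every other open cell in that row sees a 6).
J4 = 6: in row 4, 6 can only go here (every other open cell in that row sees a 6).
J5 = 5: row 5 has {2,3,4,8,9}; col 9 has {3,4,6,7,8,9}; region has {1,3,4,6,7,8,9} → only 5 remains.
J3 = 2: row 3 has {1,3,4,6}; col 9 has {3,4,5,6,7,8,9}; region has {1,3,4,5,6,7,8,9} → only 2 remains.
C5 = 1: row 5 has {2,3,4,5,8,9}; col 3 has {4,6,7}; region has {2,3,4,8} → only 1 remains.
E5 = 7: row 5 has {1,2,3,4,5,8,9}; col 5 has {2,3,4,6,8,9}; region has {1,2,3,4,8} → only 7 remains.
J7 = 1: row 7 has {4,6,9}; col 9 has {2,3,4,5,6,7,8,9}; region has {4,6,9} → only 1 remains.
D5 = 6: row 5 has {1,2,3,4,5,7,8,9}; col 4 has {1,4}; region has {1,2,3,4,7,8} → only 6 remains.
E7 = 5: row 7 has {1,4,6,9}; col 5 has {2,3,4,6,7,8,9}; region has {1,4,6,9} → only 5 remains.
E4 = 1: row 4 has {4,6,8}; col 5 has {2,3,4,5,6,7,8,9}; region has {4,6} → only 1 remains.
D4 = 2: in row 4, 2 can only go here (every other open cell in that row sees a 2).
H4 = 3: in row 4, 3 can only go here (every other open cell in that row sees a 3).
F4 = 7: in row 4, 7 can only go here (every other open cell in that row sees a 7).
H6 = 9: row 6 has {1,2,4,5,6,7,8}; col 8 has {1,2,3,4,5,6,7,8}; region has {1,2,4,5,6,7,8} → only 9 remains.
F7 = 8: row 7 has {1,4,5,6,9}; col 6 has {1,2,3,4,6,7,9}; region has {1,4,5,6,9} → only 8 remains.
F1 = 5: row 1 has {1,2,3,4,6,7}; col 6 has {1,2,3,4,6,7,8,9}; region has {1,2,3,4,6,7} → only 5 remains.
D6 = 3: row 6 has {1,2,4,5,6,7,8,9}; col 4 has {1,2,4,6}; region has {1,2,4,5,6,7,8,9} → only 3 remains.
C7 = 3: row 7 has {1,4,5,6,8,9}; col 3 has {1,4,6,7}; region has {1,2,4,5,6,7,9} → only 3 remains.
D7 = 7: row 7 has {1,3,4,5,6,8,9}; col 4 has {1,2,3,4,6}; region has {1,4,5,6,8,9} → only 7 remains.
G7 = 2: row 7 has {1,3,4,5,6,7,8,9}; col 7 has {1,4,5,6,9}; region has {1,4,5,6,7,8,9} → only 2 remains.
D8 = 8: row 8 has {1,2,4,5,6,9}; col 4 has {1,2,3,4,6,7}; region has {1,2,3,4,5,6,7,9} → only 8 remains.
G8 = 3: row 8 has {1,2,4,5,6,8,9}; col 7 has {1,2,4,5,6,9}; region has {1,2,4,5,6,7,8,9} → only 3 remains.
C9 = 2: row 9 has {1,4,5,6,7,8,9}; col 3 has {1,3,4,6,7}; region has {1,4,5,6,8,9} → only 2 remains.
D1 = 9: row 1 has {1,2,3,4,5,6,7}; col 4 has {1,2,3,4,6,7,8}; region has {1,2,3,4,5,6,7} → only 9 remains.
G2 = 8: row 2 has {1,3,4,6,7,9}; col 7 has {1,2,3,4,5,6,9}; region has {1,3,4,6,9} → only 8 remains.
D3 = 5: row 3 has {1,2,3,4,6}; col 4 has {1,2,3,4,6,7,8,9}; region has {1,2,3,4,6,7} → only 5 remains.
G3 = 7: row 3 has {1,2,3,4,5,6}; col 7 has {1,2,3,4,5,6,8,9}; region has {1,3,4,6,8,9} → only 7 remains.
B8 = 7: row 8 has {1,2,3,4,5,6,8,9}; col 2 has {1,4,6}; region has {1,2,4,5,6,8,9} → only 7 remains.
B9 = 3: row 9 has {1,2,4,5,6,7,8,9}; col 2 has {1,4,6,7}; region has {1,2,4,5,6,7,8,9} → only 3 remains.
B1 = 8: row 1 has {1,2,3,4,5,6,7,9}; col 2 has {1,3,4,6,7}; region has {1,2,3,4,5,6,7,9} → only 8 remains.

8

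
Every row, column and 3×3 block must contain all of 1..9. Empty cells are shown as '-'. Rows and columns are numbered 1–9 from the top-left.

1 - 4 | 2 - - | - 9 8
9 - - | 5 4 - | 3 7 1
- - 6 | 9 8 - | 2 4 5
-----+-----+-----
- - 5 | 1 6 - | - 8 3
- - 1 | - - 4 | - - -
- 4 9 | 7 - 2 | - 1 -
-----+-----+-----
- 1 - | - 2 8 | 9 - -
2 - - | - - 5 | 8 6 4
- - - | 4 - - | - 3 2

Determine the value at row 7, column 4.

6

row 1, column 7 = 6 (sole candidate).
row 2, column 6 = 6 (sole candidate).
row 4, column 1 = 7 (sole candidate).
row 4, column 2 = 2 (sole candidate).
row 4, column 6 = 9 (sole candidate).
row 4, column 7 = 4 (sole candidate).
row 6, column 7 = 5 (sole candidate).
row 6, column 9 = 6 (sole candidate).
row 7, column 8 = 5 (sole candidate).
row 7, column 9 = 7 (sole candidate).
row 8, column 4 = 3 (sole candidate).
row 9, column 7 = 1 (sole candidate).
row 2, column 2 = 8 (sole candidate).
row 2, column 3 = 2 (sole candidate).
row 3, column 1 = 3 (sole candidate).
row 3, column 2 = 7 (sole candidate).
row 3, column 6 = 1 (sole candidate).
row 5, column 4 = 8 (sole candidate).
row 5, column 7 = 7 (sole candidate).
row 5, column 8 = 2 (sole candidate).
row 5, column 9 = 9 (sole candidate).
row 6, column 1 = 8 (sole candidate).
row 6, column 5 = 3 (sole candidate).
row 7, column 3 = 3 (sole candidate).
row 7, column 4 = 6: row 7 has {1,2,3,5,7,8,9}; col 4 has {1,2,3,4,5,7,8,9}; box has {2,3,4,5,8} → only 6 remains.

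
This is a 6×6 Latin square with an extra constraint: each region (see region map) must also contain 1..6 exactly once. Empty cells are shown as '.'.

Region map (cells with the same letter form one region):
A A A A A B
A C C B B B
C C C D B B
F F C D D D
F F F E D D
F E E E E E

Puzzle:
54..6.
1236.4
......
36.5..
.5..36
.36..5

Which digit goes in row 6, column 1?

2

row 1, column 3 = 2 (sole candidate).
row 1, column 4 = 3 (sole candidate).
row 1, column 6 = 1 (sole candidate).
row 2, column 5 = 5 (sole candidate).
row 3, column 2 = 1 (sole candidate).
row 3, column 5 = 2 (sole candidate).
row 3, column 6 = 3 (sole candidate).
row 4, column 3 = 4 (sole candidate).
row 4, column 5 = 1 (sole candidate).
row 4, column 6 = 2 (sole candidate).
row 5, column 3 = 1 (sole candidate).
row 6, column 5 = 4 (sole candidate).
row 3, column 1 = 6 (sole candidate).
row 3, column 3 = 5 (sole candidate).
row 3, column 4 = 4 (sole candidate).
row 5, column 4 = 2 (sole candidate).
row 6, column 1 = 2: row 6 has {3,4,5,6}; col 1 has {1,3,5,6}; region has {1,3,5,6} → only 2 remains.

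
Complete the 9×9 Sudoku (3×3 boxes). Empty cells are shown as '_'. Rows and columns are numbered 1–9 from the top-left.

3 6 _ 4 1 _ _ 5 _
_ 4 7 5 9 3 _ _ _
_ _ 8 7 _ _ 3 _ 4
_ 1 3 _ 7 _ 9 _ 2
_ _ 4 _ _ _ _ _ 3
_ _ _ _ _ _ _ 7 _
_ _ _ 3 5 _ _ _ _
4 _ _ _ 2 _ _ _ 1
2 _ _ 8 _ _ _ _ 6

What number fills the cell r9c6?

7

r2c1 = 1: row 2 has {3,4,5,7,9}; col 1 has {2,3,4}; box has {3,4,6,7,8} → only 1 remains.
r2c9 = 8: row 2 has {1,3,4,5,7,9}; col 9 has {1,2,3,4,6}; box has {3,4,5} → only 8 remains.
r3c5 = 6: row 3 has {3,4,7,8}; col 5 has {1,2,5,7,9}; box has {1,3,4,5,7,9} → only 6 remains.
r3c6 = 2: row 3 has {3,4,6,7,8}; col 6 has {3}; box has {1,3,4,5,6,7,9} → only 2 remains.
r4c4 = 6: row 4 has {1,2,3,7,9}; col 4 has {3,4,5,7,8}; box has {7} → only 6 remains.
r5c5 = 8: row 5 has {3,4}; col 5 has {1,2,5,6,7,9}; box has {6,7} → only 8 remains.
r6c9 = 5: row 6 has {7}; col 9 has {1,2,3,4,6,8}; box has {2,3,7,9} → only 5 remains.
r8c4 = 9: row 8 has {1,2,4}; col 4 has {3,4,5,6,7,8}; box has {2,3,5,8} → only 9 remains.
r9c5 = 4: row 9 has {2,6,8}; col 5 has {1,2,5,6,7,8,9}; box has {2,3,5,8,9} → only 4 remains.
r1c6 = 8: row 1 has {1,3,4,5,6}; col 6 has {2,3}; box has {1,2,3,4,5,6,7,9} → only 8 remains.
r6c5 = 3: row 6 has {5,7}; col 5 has {1,2,4,5,6,7,8,9}; box has {6,7,8} → only 3 remains.
r3c8 = 1: in row 3, 1 can only go here (every other open cell in that row sees a 1).
r5c8 = 6: row 5 has {3,4,8}; col 8 has {1,5,7}; box has {2,3,5,7,9} → only 6 remains.
r2c8 = 2: row 2 has {1,3,4,5,7,8,9}; col 8 has {1,5,6,7}; box has {1,3,4,5,8} → only 2 remains.
r5c7 = 1: row 5 has {3,4,6,8}; col 7 has {3,9}; box has {2,3,5,6,7,9} → only 1 remains.
r1c7 = 7: row 1 has {1,3,4,5,6,8}; col 7 has {1,3,9}; box has {1,2,3,4,5,8} → only 7 remains.
r1c9 = 9: row 1 has {1,3,4,5,6,7,8}; col 9 has {1,2,3,4,5,6,8}; box has {1,2,3,4,5,7,8} → only 9 remains.
r2c7 = 6: row 2 has {1,2,3,4,5,7,8,9}; col 7 has {1,3,7,9}; box has {1,2,3,4,5,7,8,9} → only 6 remains.
r5c4 = 2: row 5 has {1,3,4,6,8}; col 4 has {3,4,5,6,7,8,9}; box has {3,6,7,8} → only 2 remains.
r6c4 = 1: row 6 has {3,5,7}; col 4 has {2,3,4,5,6,7,8,9}; box has {2,3,6,7,8} → only 1 remains.
r7c9 = 7: row 7 has {3,5}; col 9 has {1,2,3,4,5,6,8,9}; box has {1,6} → only 7 remains.
r9c7 = 5: row 9 has {2,4,6,8}; col 7 has {1,3,6,7,9}; box has {1,6,7} → only 5 remains.
r1c3 = 2: row 1 has {1,3,4,5,6,7,8,9}; col 3 has {3,4,7,8}; box has {1,3,4,6,7,8} → only 2 remains.
r8c7 = 8: row 8 has {1,2,4,9}; col 7 has {1,3,5,6,7,9}; box has {1,5,6,7} → only 8 remains.
r8c8 = 3: row 8 has {1,2,4,8,9}; col 8 has {1,2,5,6,7}; box has {1,5,6,7,8} → only 3 remains.
r9c8 = 9: row 9 has {2,4,5,6,8}; col 8 has {1,2,3,5,6,7}; box has {1,3,5,6,7,8} → only 9 remains.
r6c7 = 4: row 6 has {1,3,5,7}; col 7 has {1,3,5,6,7,8,9}; box has {1,2,3,5,6,7,9} → only 4 remains.
r7c7 = 2: row 7 has {3,5,7}; col 7 has {1,3,4,5,6,7,8,9}; box has {1,3,5,6,7,8,9} → only 2 remains.
r7c8 = 4: row 7 has {2,3,5,7}; col 8 has {1,2,3,5,6,7,9}; box has {1,2,3,5,6,7,8,9} → only 4 remains.
r9c3 = 1: row 9 has {2,4,5,6,8,9}; col 3 has {2,3,4,7,8}; box has {2,4} → only 1 remains.
r9c6 = 7: row 9 has {1,2,4,5,6,8,9}; col 6 has {2,3,8}; box has {2,3,4,5,8,9} → only 7 remains.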